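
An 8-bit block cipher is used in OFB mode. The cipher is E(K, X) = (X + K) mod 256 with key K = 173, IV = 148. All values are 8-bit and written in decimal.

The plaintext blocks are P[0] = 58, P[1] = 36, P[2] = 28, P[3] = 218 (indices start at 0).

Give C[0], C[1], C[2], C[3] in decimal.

C[0] = 123, C[1] = 202, C[2] = 135, C[3] = 146

OFB encryption: S_i = E(K, S_{i−1}) with S_{−1} = IV; C_i = P_i ⊕ S_i.
C[0]: S = E(K, 148) = 65; 58 ⊕ 65 = 123.
C[1]: S = E(K, 65) = 238; 36 ⊕ 238 = 202.
C[2]: S = E(K, 238) = 155; 28 ⊕ 155 = 135.
C[3]: S = E(K, 155) = 72; 218 ⊕ 72 = 146.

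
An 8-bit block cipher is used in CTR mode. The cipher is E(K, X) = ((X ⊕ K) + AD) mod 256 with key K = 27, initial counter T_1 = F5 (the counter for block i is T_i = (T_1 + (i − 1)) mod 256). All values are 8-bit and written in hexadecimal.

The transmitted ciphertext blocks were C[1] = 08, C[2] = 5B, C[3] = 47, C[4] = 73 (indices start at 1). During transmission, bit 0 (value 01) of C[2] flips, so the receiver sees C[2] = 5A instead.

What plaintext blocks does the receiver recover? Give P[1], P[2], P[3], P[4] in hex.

CTR decryption: S_i = E(K, T_i) where T_i is the counter for block i; P_i = C_i ⊕ S_i.
Only C[2] changed, to 5A. In CTR, a change in C_i flips the same bit in P_i only; the keystream is unaffected. Decrypting the received ciphertext:
P[1]: T = F5, S = E(K, T) = 7F; 08 ⊕ 7F = 77.
P[2]: T = F6, S = E(K, T) = 7E; 5A ⊕ 7E = 24.
P[3]: T = F7, S = E(K, T) = 7D; 47 ⊕ 7D = 3A.
P[4]: T = F8, S = E(K, T) = 8C; 73 ⊕ 8C = FF.
Blocks that differ from the original plaintext: P[2].

P[1] = 77, P[2] = 24, P[3] = 3A, P[4] = FF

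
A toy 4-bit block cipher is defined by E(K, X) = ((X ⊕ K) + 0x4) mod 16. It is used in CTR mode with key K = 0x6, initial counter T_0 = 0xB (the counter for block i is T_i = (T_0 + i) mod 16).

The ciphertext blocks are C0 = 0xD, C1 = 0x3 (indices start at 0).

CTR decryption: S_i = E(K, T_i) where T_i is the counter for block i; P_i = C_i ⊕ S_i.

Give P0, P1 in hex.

P0: T = 0xB, S = E(K, T) = 0x1; 0xD ⊕ 0x1 = 0xC.
P1: T = 0xC, S = E(K, T) = 0xE; 0x3 ⊕ 0xE = 0xD.

P0 = 0xC, P1 = 0xD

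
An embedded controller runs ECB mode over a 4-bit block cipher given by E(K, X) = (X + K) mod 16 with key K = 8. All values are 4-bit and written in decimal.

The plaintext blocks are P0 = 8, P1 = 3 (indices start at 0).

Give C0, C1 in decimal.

ECB encryption: C_i = E(K, P_i).
C0: E(K, 8) = 0.
C1: E(K, 3) = 11.

C0 = 0, C1 = 11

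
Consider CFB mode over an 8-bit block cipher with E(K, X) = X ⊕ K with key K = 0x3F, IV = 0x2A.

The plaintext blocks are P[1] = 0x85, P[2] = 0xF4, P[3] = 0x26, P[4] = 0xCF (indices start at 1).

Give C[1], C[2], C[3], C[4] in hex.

C[1] = 0x90, C[2] = 0x5B, C[3] = 0x42, C[4] = 0xB2

CFB encryption: C_i = P_i ⊕ E(K, C_{i−1}), with C_{0} = IV.
C[1]: E(K, 0x2A) = 0x15; 0x85 ⊕ 0x15 = 0x90.
C[2]: E(K, 0x90) = 0xAF; 0xF4 ⊕ 0xAF = 0x5B.
C[3]: E(K, 0x5B) = 0x64; 0x26 ⊕ 0x64 = 0x42.
C[4]: E(K, 0x42) = 0x7D; 0xCF ⊕ 0x7D = 0xB2.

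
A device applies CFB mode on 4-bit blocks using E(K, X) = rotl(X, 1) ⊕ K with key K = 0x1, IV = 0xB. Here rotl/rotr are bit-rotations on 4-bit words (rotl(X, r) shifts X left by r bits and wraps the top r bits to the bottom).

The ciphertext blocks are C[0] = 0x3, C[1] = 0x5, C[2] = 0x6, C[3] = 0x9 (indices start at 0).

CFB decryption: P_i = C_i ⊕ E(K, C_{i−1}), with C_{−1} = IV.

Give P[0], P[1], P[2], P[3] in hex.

P[0]: E(K, 0xB) = 0x6; 0x3 ⊕ 0x6 = 0x5.
P[1]: E(K, 0x3) = 0x7; 0x5 ⊕ 0x7 = 0x2.
P[2]: E(K, 0x5) = 0xB; 0x6 ⊕ 0xB = 0xD.
P[3]: E(K, 0x6) = 0xD; 0x9 ⊕ 0xD = 0x4.

P[0] = 0x5, P[1] = 0x2, P[2] = 0xD, P[3] = 0x4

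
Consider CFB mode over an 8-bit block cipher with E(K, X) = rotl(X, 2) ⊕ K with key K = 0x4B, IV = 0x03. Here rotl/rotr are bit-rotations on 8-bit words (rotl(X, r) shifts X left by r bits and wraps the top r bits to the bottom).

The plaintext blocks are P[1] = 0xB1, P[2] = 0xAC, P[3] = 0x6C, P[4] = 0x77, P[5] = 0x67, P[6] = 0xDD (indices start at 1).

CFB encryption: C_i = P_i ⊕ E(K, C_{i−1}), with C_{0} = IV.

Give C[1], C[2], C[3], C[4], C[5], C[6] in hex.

C[1]: E(K, 0x03) = 0x47; 0xB1 ⊕ 0x47 = 0xF6.
C[2]: E(K, 0xF6) = 0x90; 0xAC ⊕ 0x90 = 0x3C.
C[3]: E(K, 0x3C) = 0xBB; 0x6C ⊕ 0xBB = 0xD7.
C[4]: E(K, 0xD7) = 0x14; 0x77 ⊕ 0x14 = 0x63.
C[5]: E(K, 0x63) = 0xC6; 0x67 ⊕ 0xC6 = 0xA1.
C[6]: E(K, 0xA1) = 0xCD; 0xDD ⊕ 0xCD = 0x10.

C[1] = 0xF6, C[2] = 0x3C, C[3] = 0xD7, C[4] = 0x63, C[5] = 0xA1, C[6] = 0x10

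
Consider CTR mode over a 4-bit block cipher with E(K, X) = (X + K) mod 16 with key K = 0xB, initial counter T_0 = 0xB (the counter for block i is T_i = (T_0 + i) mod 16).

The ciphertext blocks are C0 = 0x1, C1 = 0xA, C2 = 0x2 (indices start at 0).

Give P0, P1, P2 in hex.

CTR decryption: S_i = E(K, T_i) where T_i is the counter for block i; P_i = C_i ⊕ S_i.
P0: T = 0xB, S = E(K, T) = 0x6; 0x1 ⊕ 0x6 = 0x7.
P1: T = 0xC, S = E(K, T) = 0x7; 0xA ⊕ 0x7 = 0xD.
P2: T = 0xD, S = E(K, T) = 0x8; 0x2 ⊕ 0x8 = 0xA.

P0 = 0x7, P1 = 0xD, P2 = 0xA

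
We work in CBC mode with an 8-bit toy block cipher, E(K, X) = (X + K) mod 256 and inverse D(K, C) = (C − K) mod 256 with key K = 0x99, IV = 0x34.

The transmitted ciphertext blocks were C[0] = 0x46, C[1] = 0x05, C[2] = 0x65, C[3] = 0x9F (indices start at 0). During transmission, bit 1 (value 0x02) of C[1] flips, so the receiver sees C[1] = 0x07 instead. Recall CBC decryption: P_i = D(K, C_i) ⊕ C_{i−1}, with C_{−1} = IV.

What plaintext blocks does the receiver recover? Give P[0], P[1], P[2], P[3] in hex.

P[0] = 0x99, P[1] = 0x28, P[2] = 0xCB, P[3] = 0x63

Only C[1] changed, to 0x07. In CBC, a change in C_i garbles P_i and flips the same bit in P_{i+1}. Decrypting the received ciphertext:
P[0]: D(K, 0x46) = 0xAD; 0xAD ⊕ 0x34 = 0x99.
P[1]: D(K, 0x07) = 0x6E; 0x6E ⊕ 0x46 = 0x28.
P[2]: D(K, 0x65) = 0xCC; 0xCC ⊕ 0x07 = 0xCB.
P[3]: D(K, 0x9F) = 0x06; 0x06 ⊕ 0x65 = 0x63.
Blocks that differ from the original plaintext: P[1], P[2].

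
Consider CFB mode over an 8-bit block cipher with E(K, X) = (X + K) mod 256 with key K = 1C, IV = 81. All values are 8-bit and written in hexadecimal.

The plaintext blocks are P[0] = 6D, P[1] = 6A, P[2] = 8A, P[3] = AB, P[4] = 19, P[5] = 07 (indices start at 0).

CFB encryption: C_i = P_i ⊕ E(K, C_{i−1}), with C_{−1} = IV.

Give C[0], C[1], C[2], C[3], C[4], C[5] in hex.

C[0]: E(K, 81) = 9D; 6D ⊕ 9D = F0.
C[1]: E(K, F0) = 0C; 6A ⊕ 0C = 66.
C[2]: E(K, 66) = 82; 8A ⊕ 82 = 08.
C[3]: E(K, 08) = 24; AB ⊕ 24 = 8F.
C[4]: E(K, 8F) = AB; 19 ⊕ AB = B2.
C[5]: E(K, B2) = CE; 07 ⊕ CE = C9.

C[0] = F0, C[1] = 66, C[2] = 08, C[3] = 8F, C[4] = B2, C[5] = C9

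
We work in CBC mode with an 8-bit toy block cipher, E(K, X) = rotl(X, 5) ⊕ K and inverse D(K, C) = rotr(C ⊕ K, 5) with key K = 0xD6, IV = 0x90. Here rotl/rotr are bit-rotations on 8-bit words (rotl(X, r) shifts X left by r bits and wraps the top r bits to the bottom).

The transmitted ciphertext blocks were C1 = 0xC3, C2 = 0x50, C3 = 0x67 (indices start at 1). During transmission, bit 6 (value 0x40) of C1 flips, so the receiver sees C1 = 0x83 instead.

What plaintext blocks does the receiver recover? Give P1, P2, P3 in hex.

CBC decryption: P_i = D(K, C_i) ⊕ C_{i−1}, with C_{0} = IV.
Only C1 changed, to 0x83. In CBC, a change in C_i garbles P_i and flips the same bit in P_{i+1}. Decrypting the received ciphertext:
P1: D(K, 0x83) = 0xAA; 0xAA ⊕ 0x90 = 0x3A.
P2: D(K, 0x50) = 0x34; 0x34 ⊕ 0x83 = 0xB7.
P3: D(K, 0x67) = 0x8D; 0x8D ⊕ 0x50 = 0xDD.
Blocks that differ from the original plaintext: P1, P2.

P1 = 0x3A, P2 = 0xB7, P3 = 0xDD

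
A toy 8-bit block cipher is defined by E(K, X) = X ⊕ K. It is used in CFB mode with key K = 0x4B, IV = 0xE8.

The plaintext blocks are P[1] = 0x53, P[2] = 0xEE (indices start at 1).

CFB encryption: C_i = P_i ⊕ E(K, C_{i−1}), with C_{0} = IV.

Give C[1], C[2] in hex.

C[1]: E(K, 0xE8) = 0xA3; 0x53 ⊕ 0xA3 = 0xF0.
C[2]: E(K, 0xF0) = 0xBB; 0xEE ⊕ 0xBB = 0x55.

C[1] = 0xF0, C[2] = 0x55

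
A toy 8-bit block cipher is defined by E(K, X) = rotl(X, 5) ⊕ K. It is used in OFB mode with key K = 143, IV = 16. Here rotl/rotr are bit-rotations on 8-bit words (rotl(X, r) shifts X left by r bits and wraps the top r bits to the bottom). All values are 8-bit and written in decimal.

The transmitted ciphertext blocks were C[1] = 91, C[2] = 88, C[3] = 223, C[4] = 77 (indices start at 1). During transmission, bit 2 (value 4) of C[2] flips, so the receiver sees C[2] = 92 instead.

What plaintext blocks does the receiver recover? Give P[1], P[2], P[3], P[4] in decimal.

OFB decryption: S_i = E(K, S_{i−1}) with S_{0} = IV; P_i = C_i ⊕ S_i.
Only C[2] changed, to 92. In OFB, a change in C_i flips the same bit in P_i only; the keystream is unaffected. Decrypting the received ciphertext:
P[1]: S = E(K, 16) = 141; 91 ⊕ 141 = 214.
P[2]: S = E(K, 141) = 62; 92 ⊕ 62 = 98.
P[3]: S = E(K, 62) = 72; 223 ⊕ 72 = 151.
P[4]: S = E(K, 72) = 134; 77 ⊕ 134 = 203.
Blocks that differ from the original plaintext: P[2].

P[1] = 214, P[2] = 98, P[3] = 151, P[4] = 203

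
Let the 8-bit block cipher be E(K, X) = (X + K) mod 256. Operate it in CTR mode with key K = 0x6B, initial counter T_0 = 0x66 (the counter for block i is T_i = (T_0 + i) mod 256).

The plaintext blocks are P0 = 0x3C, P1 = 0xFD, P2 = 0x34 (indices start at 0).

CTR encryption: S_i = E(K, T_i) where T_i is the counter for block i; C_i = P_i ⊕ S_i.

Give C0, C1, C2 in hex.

C0: T = 0x66, S = E(K, T) = 0xD1; 0x3C ⊕ 0xD1 = 0xED.
C1: T = 0x67, S = E(K, T) = 0xD2; 0xFD ⊕ 0xD2 = 0x2F.
C2: T = 0x68, S = E(K, T) = 0xD3; 0x34 ⊕ 0xD3 = 0xE7.

C0 = 0xED, C1 = 0x2F, C2 = 0xE7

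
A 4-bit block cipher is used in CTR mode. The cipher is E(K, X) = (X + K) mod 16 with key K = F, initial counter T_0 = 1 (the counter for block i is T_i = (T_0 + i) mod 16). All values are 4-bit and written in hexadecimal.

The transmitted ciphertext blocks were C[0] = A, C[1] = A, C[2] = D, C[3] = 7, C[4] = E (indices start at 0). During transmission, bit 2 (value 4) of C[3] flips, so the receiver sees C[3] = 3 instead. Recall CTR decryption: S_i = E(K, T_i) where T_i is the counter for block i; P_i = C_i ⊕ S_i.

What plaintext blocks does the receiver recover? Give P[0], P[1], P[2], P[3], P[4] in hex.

Only C[3] changed, to 3. In CTR, a change in C_i flips the same bit in P_i only; the keystream is unaffected. Decrypting the received ciphertext:
P[0]: T = 1, S = E(K, T) = 0; A ⊕ 0 = A.
P[1]: T = 2, S = E(K, T) = 1; A ⊕ 1 = B.
P[2]: T = 3, S = E(K, T) = 2; D ⊕ 2 = F.
P[3]: T = 4, S = E(K, T) = 3; 3 ⊕ 3 = 0.
P[4]: T = 5, S = E(K, T) = 4; E ⊕ 4 = A.
Blocks that differ from the original plaintext: P[3].

P[0] = A, P[1] = B, P[2] = F, P[3] = 0, P[4] = A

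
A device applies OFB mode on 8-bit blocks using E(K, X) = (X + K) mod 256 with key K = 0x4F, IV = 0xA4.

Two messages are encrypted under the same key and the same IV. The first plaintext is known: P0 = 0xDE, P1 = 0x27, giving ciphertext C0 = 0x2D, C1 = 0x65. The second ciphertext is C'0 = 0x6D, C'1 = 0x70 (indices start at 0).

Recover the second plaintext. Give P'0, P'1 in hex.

P'0 = 0x9E, P'1 = 0x32

In OFB with a reused IV, both messages share the same keystream S_i, so C_i ⊕ C'_i = P_i ⊕ P'_i and thus P'_i = P_i ⊕ C_i ⊕ C'_i.
P'0: 0xDE ⊕ 0x2D ⊕ 0x6D = 0x9E.
P'1: 0x27 ⊕ 0x65 ⊕ 0x70 = 0x32.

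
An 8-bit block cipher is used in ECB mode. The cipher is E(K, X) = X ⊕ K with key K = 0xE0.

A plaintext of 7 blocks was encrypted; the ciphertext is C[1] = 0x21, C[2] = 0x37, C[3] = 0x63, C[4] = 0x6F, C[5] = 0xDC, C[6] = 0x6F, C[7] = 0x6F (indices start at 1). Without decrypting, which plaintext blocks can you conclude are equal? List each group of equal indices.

ECB encrypts each block independently with the same key, so equal ciphertext blocks imply equal plaintext blocks.
C[4] = C[6] = C[7] = 0x6F, so P[4] = P[6] = P[7].

P[4] = P[6] = P[7]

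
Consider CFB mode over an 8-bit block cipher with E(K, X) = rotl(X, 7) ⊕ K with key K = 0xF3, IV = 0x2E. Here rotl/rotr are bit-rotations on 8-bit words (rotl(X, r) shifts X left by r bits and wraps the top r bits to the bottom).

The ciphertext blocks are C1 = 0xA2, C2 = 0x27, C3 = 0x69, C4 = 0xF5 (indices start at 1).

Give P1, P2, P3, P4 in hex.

P1 = 0x46, P2 = 0x85, P3 = 0x09, P4 = 0xB2

CFB decryption: P_i = C_i ⊕ E(K, C_{i−1}), with C_{0} = IV.
P1: E(K, 0x2E) = 0xE4; 0xA2 ⊕ 0xE4 = 0x46.
P2: E(K, 0xA2) = 0xA2; 0x27 ⊕ 0xA2 = 0x85.
P3: E(K, 0x27) = 0x60; 0x69 ⊕ 0x60 = 0x09.
P4: E(K, 0x69) = 0x47; 0xF5 ⊕ 0x47 = 0xB2.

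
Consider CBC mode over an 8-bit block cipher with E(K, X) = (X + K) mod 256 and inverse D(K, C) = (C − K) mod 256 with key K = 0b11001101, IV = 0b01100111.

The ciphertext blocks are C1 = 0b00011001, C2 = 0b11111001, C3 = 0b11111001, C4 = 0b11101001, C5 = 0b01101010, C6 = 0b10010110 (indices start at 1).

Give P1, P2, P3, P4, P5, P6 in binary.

CBC decryption: P_i = D(K, C_i) ⊕ C_{i−1}, with C_{0} = IV.
P1: D(K, 0b00011001) = 0b01001100; 0b01001100 ⊕ 0b01100111 = 0b00101011.
P2: D(K, 0b11111001) = 0b00101100; 0b00101100 ⊕ 0b00011001 = 0b00110101.
P3: D(K, 0b11111001) = 0b00101100; 0b00101100 ⊕ 0b11111001 = 0b11010101.
P4: D(K, 0b11101001) = 0b00011100; 0b00011100 ⊕ 0b11111001 = 0b11100101.
P5: D(K, 0b01101010) = 0b10011101; 0b10011101 ⊕ 0b11101001 = 0b01110100.
P6: D(K, 0b10010110) = 0b11001001; 0b11001001 ⊕ 0b01101010 = 0b10100011.

P1 = 0b00101011, P2 = 0b00110101, P3 = 0b11010101, P4 = 0b11100101, P5 = 0b01110100, P6 = 0b10100011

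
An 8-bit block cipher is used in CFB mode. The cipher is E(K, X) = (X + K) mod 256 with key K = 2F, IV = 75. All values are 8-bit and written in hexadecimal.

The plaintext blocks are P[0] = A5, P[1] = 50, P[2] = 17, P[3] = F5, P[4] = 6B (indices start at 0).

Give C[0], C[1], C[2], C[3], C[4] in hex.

CFB encryption: C_i = P_i ⊕ E(K, C_{i−1}), with C_{−1} = IV.
C[0]: E(K, 75) = A4; A5 ⊕ A4 = 01.
C[1]: E(K, 01) = 30; 50 ⊕ 30 = 60.
C[2]: E(K, 60) = 8F; 17 ⊕ 8F = 98.
C[3]: E(K, 98) = C7; F5 ⊕ C7 = 32.
C[4]: E(K, 32) = 61; 6B ⊕ 61 = 0A.

C[0] = 01, C[1] = 60, C[2] = 98, C[3] = 32, C[4] = 0A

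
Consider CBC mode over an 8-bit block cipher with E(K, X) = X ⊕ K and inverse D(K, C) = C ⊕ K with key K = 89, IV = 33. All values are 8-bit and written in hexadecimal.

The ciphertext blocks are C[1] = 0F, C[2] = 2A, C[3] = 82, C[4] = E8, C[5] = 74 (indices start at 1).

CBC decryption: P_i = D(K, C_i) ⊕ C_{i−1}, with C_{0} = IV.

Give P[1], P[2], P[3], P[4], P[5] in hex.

P[1] = B5, P[2] = AC, P[3] = 21, P[4] = E3, P[5] = 15

P[1]: D(K, 0F) = 86; 86 ⊕ 33 = B5.
P[2]: D(K, 2A) = A3; A3 ⊕ 0F = AC.
P[3]: D(K, 82) = 0B; 0B ⊕ 2A = 21.
P[4]: D(K, E8) = 61; 61 ⊕ 82 = E3.
P[5]: D(K, 74) = FD; FD ⊕ E8 = 15.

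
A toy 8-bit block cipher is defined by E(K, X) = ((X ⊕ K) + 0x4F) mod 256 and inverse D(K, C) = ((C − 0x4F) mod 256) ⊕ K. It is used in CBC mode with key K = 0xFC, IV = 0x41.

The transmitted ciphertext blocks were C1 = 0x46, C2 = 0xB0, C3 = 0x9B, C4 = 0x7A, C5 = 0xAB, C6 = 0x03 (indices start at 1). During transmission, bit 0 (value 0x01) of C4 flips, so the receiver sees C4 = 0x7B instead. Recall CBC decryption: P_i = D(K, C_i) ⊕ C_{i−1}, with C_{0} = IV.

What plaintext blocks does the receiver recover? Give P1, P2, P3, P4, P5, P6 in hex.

P1 = 0x4A, P2 = 0xDB, P3 = 0x00, P4 = 0x4B, P5 = 0xDB, P6 = 0xE3

Only C4 changed, to 0x7B. In CBC, a change in C_i garbles P_i and flips the same bit in P_{i+1}. Decrypting the received ciphertext:
P1: D(K, 0x46) = 0x0B; 0x0B ⊕ 0x41 = 0x4A.
P2: D(K, 0xB0) = 0x9D; 0x9D ⊕ 0x46 = 0xDB.
P3: D(K, 0x9B) = 0xB0; 0xB0 ⊕ 0xB0 = 0x00.
P4: D(K, 0x7B) = 0xD0; 0xD0 ⊕ 0x9B = 0x4B.
P5: D(K, 0xAB) = 0xA0; 0xA0 ⊕ 0x7B = 0xDB.
P6: D(K, 0x03) = 0x48; 0x48 ⊕ 0xAB = 0xE3.
Blocks that differ from the original plaintext: P4, P5.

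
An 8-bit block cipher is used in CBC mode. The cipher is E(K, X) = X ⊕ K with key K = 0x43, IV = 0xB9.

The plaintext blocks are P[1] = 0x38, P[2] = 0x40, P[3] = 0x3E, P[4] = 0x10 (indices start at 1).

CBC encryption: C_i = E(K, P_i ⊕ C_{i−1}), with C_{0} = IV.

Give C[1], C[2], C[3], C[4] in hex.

C[1] = 0xC2, C[2] = 0xC1, C[3] = 0xBC, C[4] = 0xEF

C[1]: P[1] ⊕ 0xB9 = 0x81; E(K, 0x81) = 0xC2.
C[2]: P[2] ⊕ 0xC2 = 0x82; E(K, 0x82) = 0xC1.
C[3]: P[3] ⊕ 0xC1 = 0xFF; E(K, 0xFF) = 0xBC.
C[4]: P[4] ⊕ 0xBC = 0xAC; E(K, 0xAC) = 0xEF.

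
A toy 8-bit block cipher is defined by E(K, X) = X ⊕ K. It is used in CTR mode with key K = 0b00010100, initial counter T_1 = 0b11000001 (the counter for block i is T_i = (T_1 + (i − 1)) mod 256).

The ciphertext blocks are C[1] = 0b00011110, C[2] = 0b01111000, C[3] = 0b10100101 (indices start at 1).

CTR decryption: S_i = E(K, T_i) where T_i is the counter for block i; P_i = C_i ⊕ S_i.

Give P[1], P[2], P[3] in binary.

P[1] = 0b11001011, P[2] = 0b10101110, P[3] = 0b01110010

P[1]: T = 0b11000001, S = E(K, T) = 0b11010101; 0b00011110 ⊕ 0b11010101 = 0b11001011.
P[2]: T = 0b11000010, S = E(K, T) = 0b11010110; 0b01111000 ⊕ 0b11010110 = 0b10101110.
P[3]: T = 0b11000011, S = E(K, T) = 0b11010111; 0b10100101 ⊕ 0b11010111 = 0b01110010.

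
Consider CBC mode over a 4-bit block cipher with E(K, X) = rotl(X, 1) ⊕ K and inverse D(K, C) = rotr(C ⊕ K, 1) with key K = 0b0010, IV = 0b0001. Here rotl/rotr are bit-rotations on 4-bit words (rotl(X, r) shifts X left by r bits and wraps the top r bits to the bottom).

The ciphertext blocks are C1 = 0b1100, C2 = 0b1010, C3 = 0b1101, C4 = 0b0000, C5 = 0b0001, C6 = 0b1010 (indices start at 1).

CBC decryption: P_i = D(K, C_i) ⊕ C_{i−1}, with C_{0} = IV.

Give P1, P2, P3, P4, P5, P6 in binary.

P1: D(K, 0b1100) = 0b0111; 0b0111 ⊕ 0b0001 = 0b0110.
P2: D(K, 0b1010) = 0b0100; 0b0100 ⊕ 0b1100 = 0b1000.
P3: D(K, 0b1101) = 0b1111; 0b1111 ⊕ 0b1010 = 0b0101.
P4: D(K, 0b0000) = 0b0001; 0b0001 ⊕ 0b1101 = 0b1100.
P5: D(K, 0b0001) = 0b1001; 0b1001 ⊕ 0b0000 = 0b1001.
P6: D(K, 0b1010) = 0b0100; 0b0100 ⊕ 0b0001 = 0b0101.

P1 = 0b0110, P2 = 0b1000, P3 = 0b0101, P4 = 0b1100, P5 = 0b1001, P6 = 0b0101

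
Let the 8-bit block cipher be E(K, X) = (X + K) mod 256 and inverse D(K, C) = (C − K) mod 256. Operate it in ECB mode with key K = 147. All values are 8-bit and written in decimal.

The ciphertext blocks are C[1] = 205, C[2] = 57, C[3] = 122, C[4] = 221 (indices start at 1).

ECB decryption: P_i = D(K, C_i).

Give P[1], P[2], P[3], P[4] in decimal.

P[1] = 58, P[2] = 166, P[3] = 231, P[4] = 74

P[1]: D(K, 205) = 58.
P[2]: D(K, 57) = 166.
P[3]: D(K, 122) = 231.
P[4]: D(K, 221) = 74.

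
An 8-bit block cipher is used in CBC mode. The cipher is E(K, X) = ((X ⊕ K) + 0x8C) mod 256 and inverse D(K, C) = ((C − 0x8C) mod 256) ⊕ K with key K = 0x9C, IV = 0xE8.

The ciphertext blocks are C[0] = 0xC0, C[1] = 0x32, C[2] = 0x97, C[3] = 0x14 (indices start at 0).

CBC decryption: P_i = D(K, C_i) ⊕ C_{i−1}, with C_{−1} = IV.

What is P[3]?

P[3] = 0x83

P[3]: D(K, 0x14) = 0x14; 0x14 ⊕ 0x97 = 0x83.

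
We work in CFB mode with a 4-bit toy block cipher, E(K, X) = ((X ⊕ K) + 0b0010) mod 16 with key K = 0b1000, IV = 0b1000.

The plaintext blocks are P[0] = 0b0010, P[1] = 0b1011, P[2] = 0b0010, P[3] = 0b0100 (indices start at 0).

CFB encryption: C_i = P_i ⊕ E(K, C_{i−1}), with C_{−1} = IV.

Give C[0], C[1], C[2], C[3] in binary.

C[0]: E(K, 0b1000) = 0b0010; 0b0010 ⊕ 0b0010 = 0b0000.
C[1]: E(K, 0b0000) = 0b1010; 0b1011 ⊕ 0b1010 = 0b0001.
C[2]: E(K, 0b0001) = 0b1011; 0b0010 ⊕ 0b1011 = 0b1001.
C[3]: E(K, 0b1001) = 0b0011; 0b0100 ⊕ 0b0011 = 0b0111.

C[0] = 0b0000, C[1] = 0b0001, C[2] = 0b1001, C[3] = 0b0111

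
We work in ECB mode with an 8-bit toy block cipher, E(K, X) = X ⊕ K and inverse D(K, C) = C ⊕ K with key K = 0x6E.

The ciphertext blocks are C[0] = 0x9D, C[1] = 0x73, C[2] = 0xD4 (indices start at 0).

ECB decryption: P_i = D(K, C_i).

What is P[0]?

P[0]: D(K, 0x9D) = 0xF3.

P[0] = 0xF3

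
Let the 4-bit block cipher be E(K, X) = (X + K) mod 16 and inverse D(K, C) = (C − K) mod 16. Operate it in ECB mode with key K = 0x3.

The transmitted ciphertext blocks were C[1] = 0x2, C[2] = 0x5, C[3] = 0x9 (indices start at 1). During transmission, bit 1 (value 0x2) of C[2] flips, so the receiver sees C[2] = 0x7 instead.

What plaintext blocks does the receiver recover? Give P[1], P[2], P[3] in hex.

P[1] = 0xF, P[2] = 0x4, P[3] = 0x6

ECB decryption: P_i = D(K, C_i).
Only C[2] changed, to 0x7. In ECB, a change in C_i affects only P_i. Decrypting the received ciphertext:
P[1]: D(K, 0x2) = 0xF.
P[2]: D(K, 0x7) = 0x4.
P[3]: D(K, 0x9) = 0x6.
Blocks that differ from the original plaintext: P[2].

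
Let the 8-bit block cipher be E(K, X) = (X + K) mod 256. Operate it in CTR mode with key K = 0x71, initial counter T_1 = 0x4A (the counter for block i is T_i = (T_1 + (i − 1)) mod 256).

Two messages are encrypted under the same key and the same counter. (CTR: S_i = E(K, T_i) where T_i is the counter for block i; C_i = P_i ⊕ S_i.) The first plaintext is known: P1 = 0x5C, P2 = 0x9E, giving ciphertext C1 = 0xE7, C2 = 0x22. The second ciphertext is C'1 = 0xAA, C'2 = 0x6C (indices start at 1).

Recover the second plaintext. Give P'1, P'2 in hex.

In CTR with a reused counter, both messages share the same keystream S_i, so C_i ⊕ C'_i = P_i ⊕ P'_i and thus P'_i = P_i ⊕ C_i ⊕ C'_i.
P'1: 0x5C ⊕ 0xE7 ⊕ 0xAA = 0x11.
P'2: 0x9E ⊕ 0x22 ⊕ 0x6C = 0xD0.

P'1 = 0x11, P'2 = 0xD0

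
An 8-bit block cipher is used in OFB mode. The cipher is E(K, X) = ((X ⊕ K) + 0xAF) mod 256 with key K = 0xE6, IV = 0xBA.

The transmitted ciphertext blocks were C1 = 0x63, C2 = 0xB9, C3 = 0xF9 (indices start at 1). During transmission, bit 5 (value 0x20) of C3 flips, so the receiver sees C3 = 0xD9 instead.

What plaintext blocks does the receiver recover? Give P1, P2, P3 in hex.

OFB decryption: S_i = E(K, S_{i−1}) with S_{0} = IV; P_i = C_i ⊕ S_i.
Only C3 changed, to 0xD9. In OFB, a change in C_i flips the same bit in P_i only; the keystream is unaffected. Decrypting the received ciphertext:
P1: S = E(K, 0xBA) = 0x0B; 0x63 ⊕ 0x0B = 0x68.
P2: S = E(K, 0x0B) = 0x9C; 0xB9 ⊕ 0x9C = 0x25.
P3: S = E(K, 0x9C) = 0x29; 0xD9 ⊕ 0x29 = 0xF0.
Blocks that differ from the original plaintext: P3.

P1 = 0x68, P2 = 0x25, P3 = 0xF0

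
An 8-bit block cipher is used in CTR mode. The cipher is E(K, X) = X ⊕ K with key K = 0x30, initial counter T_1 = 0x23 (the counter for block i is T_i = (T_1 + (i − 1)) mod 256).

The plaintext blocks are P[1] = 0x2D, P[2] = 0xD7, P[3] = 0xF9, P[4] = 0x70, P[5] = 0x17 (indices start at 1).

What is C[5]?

C[5] = 0x00

CTR encryption: S_i = E(K, T_i) where T_i is the counter for block i; C_i = P_i ⊕ S_i.
C[1]: T = 0x23, S = E(K, T) = 0x13; 0x2D ⊕ 0x13 = 0x3E.
C[2]: T = 0x24, S = E(K, T) = 0x14; 0xD7 ⊕ 0x14 = 0xC3.
C[3]: T = 0x25, S = E(K, T) = 0x15; 0xF9 ⊕ 0x15 = 0xEC.
C[4]: T = 0x26, S = E(K, T) = 0x16; 0x70 ⊕ 0x16 = 0x66.
C[5]: T = 0x27, S = E(K, T) = 0x17; 0x17 ⊕ 0x17 = 0x00.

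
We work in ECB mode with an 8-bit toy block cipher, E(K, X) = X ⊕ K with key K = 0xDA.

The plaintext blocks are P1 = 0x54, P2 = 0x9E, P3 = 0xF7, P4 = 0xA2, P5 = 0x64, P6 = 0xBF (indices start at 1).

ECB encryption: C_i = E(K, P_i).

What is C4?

C4: E(K, 0xA2) = 0x78.

C4 = 0x78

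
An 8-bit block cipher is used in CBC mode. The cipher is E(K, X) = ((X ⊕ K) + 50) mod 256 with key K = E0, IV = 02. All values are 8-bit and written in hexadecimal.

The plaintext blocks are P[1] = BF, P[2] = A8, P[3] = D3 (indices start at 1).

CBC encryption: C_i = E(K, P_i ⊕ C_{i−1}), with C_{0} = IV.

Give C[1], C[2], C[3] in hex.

C[1] = AD, C[2] = 35, C[3] = 56

C[1]: P[1] ⊕ 02 = BD; E(K, BD) = AD.
C[2]: P[2] ⊕ AD = 05; E(K, 05) = 35.
C[3]: P[3] ⊕ 35 = E6; E(K, E6) = 56.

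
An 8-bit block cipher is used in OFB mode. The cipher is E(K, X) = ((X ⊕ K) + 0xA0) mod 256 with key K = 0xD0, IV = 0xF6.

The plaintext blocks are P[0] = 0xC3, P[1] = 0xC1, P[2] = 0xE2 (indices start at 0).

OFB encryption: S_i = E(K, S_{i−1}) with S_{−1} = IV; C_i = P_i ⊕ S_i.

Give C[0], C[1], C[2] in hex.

C[0] = 0x05, C[1] = 0x77, C[2] = 0xE4

C[0]: S = E(K, 0xF6) = 0xC6; 0xC3 ⊕ 0xC6 = 0x05.
C[1]: S = E(K, 0xC6) = 0xB6; 0xC1 ⊕ 0xB6 = 0x77.
C[2]: S = E(K, 0xB6) = 0x06; 0xE2 ⊕ 0x06 = 0xE4.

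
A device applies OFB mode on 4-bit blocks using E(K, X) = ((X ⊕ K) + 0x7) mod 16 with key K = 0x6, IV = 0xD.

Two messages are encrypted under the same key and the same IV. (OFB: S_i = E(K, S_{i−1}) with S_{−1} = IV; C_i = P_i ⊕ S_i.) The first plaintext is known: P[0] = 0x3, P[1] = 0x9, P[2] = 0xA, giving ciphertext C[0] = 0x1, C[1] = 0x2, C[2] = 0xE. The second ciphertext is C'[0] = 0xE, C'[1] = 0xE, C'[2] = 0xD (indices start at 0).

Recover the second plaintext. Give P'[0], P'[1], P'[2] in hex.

In OFB with a reused IV, both messages share the same keystream S_i, so C_i ⊕ C'_i = P_i ⊕ P'_i and thus P'_i = P_i ⊕ C_i ⊕ C'_i.
P'[0]: 0x3 ⊕ 0x1 ⊕ 0xE = 0xC.
P'[1]: 0x9 ⊕ 0x2 ⊕ 0xE = 0x5.
P'[2]: 0xA ⊕ 0xE ⊕ 0xD = 0x9.

P'[0] = 0xC, P'[1] = 0x5, P'[2] = 0x9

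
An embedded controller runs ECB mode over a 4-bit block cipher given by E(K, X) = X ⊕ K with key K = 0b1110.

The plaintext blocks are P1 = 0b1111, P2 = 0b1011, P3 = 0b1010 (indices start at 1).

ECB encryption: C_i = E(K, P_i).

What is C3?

C3 = 0b0100

C3: E(K, 0b1010) = 0b0100.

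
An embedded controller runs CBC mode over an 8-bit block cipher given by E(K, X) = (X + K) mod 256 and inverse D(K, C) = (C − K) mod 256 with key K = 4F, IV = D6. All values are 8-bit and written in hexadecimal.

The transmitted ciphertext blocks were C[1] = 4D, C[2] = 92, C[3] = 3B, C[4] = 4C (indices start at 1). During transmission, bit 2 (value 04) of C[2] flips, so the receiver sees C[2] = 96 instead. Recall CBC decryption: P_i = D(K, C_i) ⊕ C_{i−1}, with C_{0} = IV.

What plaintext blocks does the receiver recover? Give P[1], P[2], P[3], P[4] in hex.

Only C[2] changed, to 96. In CBC, a change in C_i garbles P_i and flips the same bit in P_{i+1}. Decrypting the received ciphertext:
P[1]: D(K, 4D) = FE; FE ⊕ D6 = 28.
P[2]: D(K, 96) = 47; 47 ⊕ 4D = 0A.
P[3]: D(K, 3B) = EC; EC ⊕ 96 = 7A.
P[4]: D(K, 4C) = FD; FD ⊕ 3B = C6.
Blocks that differ from the original plaintext: P[2], P[3].

P[1] = 28, P[2] = 0A, P[3] = 7A, P[4] = C6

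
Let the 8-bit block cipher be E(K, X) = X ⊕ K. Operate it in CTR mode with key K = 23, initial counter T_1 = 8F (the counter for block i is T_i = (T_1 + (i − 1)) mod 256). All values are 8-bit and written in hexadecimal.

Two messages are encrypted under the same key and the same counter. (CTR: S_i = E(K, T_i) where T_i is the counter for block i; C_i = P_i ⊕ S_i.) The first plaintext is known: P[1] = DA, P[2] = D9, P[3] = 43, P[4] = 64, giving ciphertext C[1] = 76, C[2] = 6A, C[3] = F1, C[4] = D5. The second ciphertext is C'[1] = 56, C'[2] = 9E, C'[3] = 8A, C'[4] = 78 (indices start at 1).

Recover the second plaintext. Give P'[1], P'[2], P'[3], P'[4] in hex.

P'[1] = FA, P'[2] = 2D, P'[3] = 38, P'[4] = C9

In CTR with a reused counter, both messages share the same keystream S_i, so C_i ⊕ C'_i = P_i ⊕ P'_i and thus P'_i = P_i ⊕ C_i ⊕ C'_i.
P'[1]: DA ⊕ 76 ⊕ 56 = FA.
P'[2]: D9 ⊕ 6A ⊕ 9E = 2D.
P'[3]: 43 ⊕ F1 ⊕ 8A = 38.
P'[4]: 64 ⊕ D5 ⊕ 78 = C9.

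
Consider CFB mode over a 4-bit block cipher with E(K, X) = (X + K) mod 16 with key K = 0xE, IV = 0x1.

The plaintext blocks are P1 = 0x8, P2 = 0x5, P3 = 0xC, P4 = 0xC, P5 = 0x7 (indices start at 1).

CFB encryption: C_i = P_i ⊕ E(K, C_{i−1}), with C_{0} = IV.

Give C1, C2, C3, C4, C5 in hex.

C1 = 0x7, C2 = 0x0, C3 = 0x2, C4 = 0xC, C5 = 0xD

C1: E(K, 0x1) = 0xF; 0x8 ⊕ 0xF = 0x7.
C2: E(K, 0x7) = 0x5; 0x5 ⊕ 0x5 = 0x0.
C3: E(K, 0x0) = 0xE; 0xC ⊕ 0xE = 0x2.
C4: E(K, 0x2) = 0x0; 0xC ⊕ 0x0 = 0xC.
C5: E(K, 0xC) = 0xA; 0x7 ⊕ 0xA = 0xD.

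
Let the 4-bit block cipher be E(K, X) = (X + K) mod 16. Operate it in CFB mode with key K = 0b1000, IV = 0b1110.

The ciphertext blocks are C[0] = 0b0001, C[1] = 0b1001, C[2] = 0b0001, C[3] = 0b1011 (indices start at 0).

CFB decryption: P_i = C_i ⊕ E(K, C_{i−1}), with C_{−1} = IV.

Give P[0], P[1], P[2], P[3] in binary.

P[0] = 0b0111, P[1] = 0b0000, P[2] = 0b0000, P[3] = 0b0010

P[0]: E(K, 0b1110) = 0b0110; 0b0001 ⊕ 0b0110 = 0b0111.
P[1]: E(K, 0b0001) = 0b1001; 0b1001 ⊕ 0b1001 = 0b0000.
P[2]: E(K, 0b1001) = 0b0001; 0b0001 ⊕ 0b0001 = 0b0000.
P[3]: E(K, 0b0001) = 0b1001; 0b1011 ⊕ 0b1001 = 0b0010.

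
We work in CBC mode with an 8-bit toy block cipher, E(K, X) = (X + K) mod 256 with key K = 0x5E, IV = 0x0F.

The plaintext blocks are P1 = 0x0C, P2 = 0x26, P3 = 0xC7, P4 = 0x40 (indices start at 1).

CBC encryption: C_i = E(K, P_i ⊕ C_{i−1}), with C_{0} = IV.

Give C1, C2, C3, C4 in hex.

C1: P1 ⊕ 0x0F = 0x03; E(K, 0x03) = 0x61.
C2: P2 ⊕ 0x61 = 0x47; E(K, 0x47) = 0xA5.
C3: P3 ⊕ 0xA5 = 0x62; E(K, 0x62) = 0xC0.
C4: P4 ⊕ 0xC0 = 0x80; E(K, 0x80) = 0xDE.

C1 = 0x61, C2 = 0xA5, C3 = 0xC0, C4 = 0xDE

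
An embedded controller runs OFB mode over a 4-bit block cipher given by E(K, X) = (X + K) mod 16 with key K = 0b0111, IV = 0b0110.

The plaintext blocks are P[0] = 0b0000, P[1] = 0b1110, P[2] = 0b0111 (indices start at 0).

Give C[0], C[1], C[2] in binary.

C[0] = 0b1101, C[1] = 0b1010, C[2] = 0b1100

OFB encryption: S_i = E(K, S_{i−1}) with S_{−1} = IV; C_i = P_i ⊕ S_i.
C[0]: S = E(K, 0b0110) = 0b1101; 0b0000 ⊕ 0b1101 = 0b1101.
C[1]: S = E(K, 0b1101) = 0b0100; 0b1110 ⊕ 0b0100 = 0b1010.
C[2]: S = E(K, 0b0100) = 0b1011; 0b0111 ⊕ 0b1011 = 0b1100.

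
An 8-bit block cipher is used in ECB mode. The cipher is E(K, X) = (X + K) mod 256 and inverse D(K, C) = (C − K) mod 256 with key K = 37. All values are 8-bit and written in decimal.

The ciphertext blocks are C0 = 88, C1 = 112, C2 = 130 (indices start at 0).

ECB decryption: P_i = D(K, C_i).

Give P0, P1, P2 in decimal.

P0 = 51, P1 = 75, P2 = 93

P0: D(K, 88) = 51.
P1: D(K, 112) = 75.
P2: D(K, 130) = 93.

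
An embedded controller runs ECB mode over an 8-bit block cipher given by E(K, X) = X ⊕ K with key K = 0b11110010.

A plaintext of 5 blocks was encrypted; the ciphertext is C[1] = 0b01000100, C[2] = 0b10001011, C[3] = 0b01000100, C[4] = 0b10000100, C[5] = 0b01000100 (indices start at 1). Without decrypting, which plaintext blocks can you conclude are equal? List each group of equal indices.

ECB encrypts each block independently with the same key, so equal ciphertext blocks imply equal plaintext blocks.
C[1] = C[3] = C[5] = 0b01000100, so P[1] = P[3] = P[5].

P[1] = P[3] = P[5]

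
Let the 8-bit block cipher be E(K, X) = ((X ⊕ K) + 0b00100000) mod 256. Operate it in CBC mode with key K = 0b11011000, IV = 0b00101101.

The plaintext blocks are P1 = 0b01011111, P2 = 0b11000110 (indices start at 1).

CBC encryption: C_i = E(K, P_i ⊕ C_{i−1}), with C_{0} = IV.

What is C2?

C1: P1 ⊕ 0b00101101 = 0b01110010; E(K, 0b01110010) = 0b11001010.
C2: P2 ⊕ 0b11001010 = 0b00001100; E(K, 0b00001100) = 0b11110100.

C2 = 0b11110100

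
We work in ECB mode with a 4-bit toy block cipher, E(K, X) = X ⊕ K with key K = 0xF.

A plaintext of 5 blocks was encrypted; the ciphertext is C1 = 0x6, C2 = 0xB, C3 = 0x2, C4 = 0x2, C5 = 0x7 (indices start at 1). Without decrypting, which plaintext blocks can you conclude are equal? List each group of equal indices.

ECB encrypts each block independently with the same key, so equal ciphertext blocks imply equal plaintext blocks.
C3 = C4 = 0x2, so P3 = P4.

P3 = P4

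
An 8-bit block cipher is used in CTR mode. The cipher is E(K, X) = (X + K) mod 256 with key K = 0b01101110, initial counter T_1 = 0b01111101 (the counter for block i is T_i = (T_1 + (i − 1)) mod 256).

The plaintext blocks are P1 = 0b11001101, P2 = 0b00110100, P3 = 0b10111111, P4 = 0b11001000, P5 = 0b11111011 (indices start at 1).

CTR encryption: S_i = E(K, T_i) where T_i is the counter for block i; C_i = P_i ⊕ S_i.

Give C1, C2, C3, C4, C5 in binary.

C1: T = 0b01111101, S = E(K, T) = 0b11101011; 0b11001101 ⊕ 0b11101011 = 0b00100110.
C2: T = 0b01111110, S = E(K, T) = 0b11101100; 0b00110100 ⊕ 0b11101100 = 0b11011000.
C3: T = 0b01111111, S = E(K, T) = 0b11101101; 0b10111111 ⊕ 0b11101101 = 0b01010010.
C4: T = 0b10000000, S = E(K, T) = 0b11101110; 0b11001000 ⊕ 0b11101110 = 0b00100110.
C5: T = 0b10000001, S = E(K, T) = 0b11101111; 0b11111011 ⊕ 0b11101111 = 0b00010100.

C1 = 0b00100110, C2 = 0b11011000, C3 = 0b01010010, C4 = 0b00100110, C5 = 0b00010100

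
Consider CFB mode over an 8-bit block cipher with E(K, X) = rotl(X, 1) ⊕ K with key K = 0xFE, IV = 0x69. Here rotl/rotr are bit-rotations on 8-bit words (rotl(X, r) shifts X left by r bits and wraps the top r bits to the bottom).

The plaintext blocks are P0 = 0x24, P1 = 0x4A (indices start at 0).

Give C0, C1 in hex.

C0 = 0x08, C1 = 0xA4

CFB encryption: C_i = P_i ⊕ E(K, C_{i−1}), with C_{−1} = IV.
C0: E(K, 0x69) = 0x2C; 0x24 ⊕ 0x2C = 0x08.
C1: E(K, 0x08) = 0xEE; 0x4A ⊕ 0xEE = 0xA4.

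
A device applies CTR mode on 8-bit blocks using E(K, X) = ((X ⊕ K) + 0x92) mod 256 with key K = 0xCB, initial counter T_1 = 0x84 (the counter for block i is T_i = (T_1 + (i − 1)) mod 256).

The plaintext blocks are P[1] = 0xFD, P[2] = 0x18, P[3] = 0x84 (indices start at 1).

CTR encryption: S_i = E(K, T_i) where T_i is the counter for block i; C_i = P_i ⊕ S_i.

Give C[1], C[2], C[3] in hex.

C[1] = 0x1C, C[2] = 0xF8, C[3] = 0x5B

C[1]: T = 0x84, S = E(K, T) = 0xE1; 0xFD ⊕ 0xE1 = 0x1C.
C[2]: T = 0x85, S = E(K, T) = 0xE0; 0x18 ⊕ 0xE0 = 0xF8.
C[3]: T = 0x86, S = E(K, T) = 0xDF; 0x84 ⊕ 0xDF = 0x5B.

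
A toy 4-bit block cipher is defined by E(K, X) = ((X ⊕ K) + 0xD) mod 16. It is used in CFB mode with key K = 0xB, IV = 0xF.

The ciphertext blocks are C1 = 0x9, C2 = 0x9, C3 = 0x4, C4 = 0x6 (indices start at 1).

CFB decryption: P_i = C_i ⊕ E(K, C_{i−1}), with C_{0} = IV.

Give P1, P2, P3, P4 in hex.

P1: E(K, 0xF) = 0x1; 0x9 ⊕ 0x1 = 0x8.
P2: E(K, 0x9) = 0xF; 0x9 ⊕ 0xF = 0x6.
P3: E(K, 0x9) = 0xF; 0x4 ⊕ 0xF = 0xB.
P4: E(K, 0x4) = 0xC; 0x6 ⊕ 0xC = 0xA.

P1 = 0x8, P2 = 0x6, P3 = 0xB, P4 = 0xA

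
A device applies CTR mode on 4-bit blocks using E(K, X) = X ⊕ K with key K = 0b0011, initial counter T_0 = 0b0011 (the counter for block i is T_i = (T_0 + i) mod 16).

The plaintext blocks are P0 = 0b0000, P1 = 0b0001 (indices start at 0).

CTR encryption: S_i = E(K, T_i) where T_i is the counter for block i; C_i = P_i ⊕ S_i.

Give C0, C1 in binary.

C0: T = 0b0011, S = E(K, T) = 0b0000; 0b0000 ⊕ 0b0000 = 0b0000.
C1: T = 0b0100, S = E(K, T) = 0b0111; 0b0001 ⊕ 0b0111 = 0b0110.

C0 = 0b0000, C1 = 0b0110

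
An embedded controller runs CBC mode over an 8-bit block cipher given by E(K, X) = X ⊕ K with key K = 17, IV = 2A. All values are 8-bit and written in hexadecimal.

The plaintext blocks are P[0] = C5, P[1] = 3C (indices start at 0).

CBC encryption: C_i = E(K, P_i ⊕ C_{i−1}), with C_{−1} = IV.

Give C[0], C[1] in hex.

C[0]: P[0] ⊕ 2A = EF; E(K, EF) = F8.
C[1]: P[1] ⊕ F8 = C4; E(K, C4) = D3.

C[0] = F8, C[1] = D3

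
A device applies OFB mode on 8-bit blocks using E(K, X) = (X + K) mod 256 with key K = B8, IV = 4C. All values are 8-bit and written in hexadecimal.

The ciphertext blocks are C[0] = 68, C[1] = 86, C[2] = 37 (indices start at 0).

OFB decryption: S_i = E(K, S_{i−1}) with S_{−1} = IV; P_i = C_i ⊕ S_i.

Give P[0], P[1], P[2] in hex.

P[0]: S = E(K, 4C) = 04; 68 ⊕ 04 = 6C.
P[1]: S = E(K, 04) = BC; 86 ⊕ BC = 3A.
P[2]: S = E(K, BC) = 74; 37 ⊕ 74 = 43.

P[0] = 6C, P[1] = 3A, P[2] = 43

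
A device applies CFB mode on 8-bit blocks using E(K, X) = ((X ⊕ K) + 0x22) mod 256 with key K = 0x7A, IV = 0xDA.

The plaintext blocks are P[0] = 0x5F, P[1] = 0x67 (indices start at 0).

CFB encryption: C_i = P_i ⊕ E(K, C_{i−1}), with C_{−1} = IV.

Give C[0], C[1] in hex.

C[0]: E(K, 0xDA) = 0xC2; 0x5F ⊕ 0xC2 = 0x9D.
C[1]: E(K, 0x9D) = 0x09; 0x67 ⊕ 0x09 = 0x6E.

C[0] = 0x9D, C[1] = 0x6E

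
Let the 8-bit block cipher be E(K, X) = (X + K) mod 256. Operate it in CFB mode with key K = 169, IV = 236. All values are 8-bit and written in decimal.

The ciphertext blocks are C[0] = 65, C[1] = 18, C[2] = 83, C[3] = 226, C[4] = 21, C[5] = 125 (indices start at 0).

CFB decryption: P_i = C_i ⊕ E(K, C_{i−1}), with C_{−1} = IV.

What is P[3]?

P[3] = 30

P[3]: E(K, 83) = 252; 226 ⊕ 252 = 30.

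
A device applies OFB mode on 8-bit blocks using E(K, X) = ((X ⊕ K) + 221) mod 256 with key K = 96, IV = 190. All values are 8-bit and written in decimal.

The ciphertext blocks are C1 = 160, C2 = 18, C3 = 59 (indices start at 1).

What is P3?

OFB decryption: S_i = E(K, S_{i−1}) with S_{0} = IV; P_i = C_i ⊕ S_i.
P1: S = E(K, 190) = 187; 160 ⊕ 187 = 27.
P2: S = E(K, 187) = 184; 18 ⊕ 184 = 170.
P3: S = E(K, 184) = 181; 59 ⊕ 181 = 142.

P3 = 142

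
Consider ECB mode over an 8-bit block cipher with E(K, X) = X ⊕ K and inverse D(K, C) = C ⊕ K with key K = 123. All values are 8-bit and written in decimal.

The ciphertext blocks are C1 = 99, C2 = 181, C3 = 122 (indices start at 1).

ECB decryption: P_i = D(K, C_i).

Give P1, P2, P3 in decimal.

P1 = 24, P2 = 206, P3 = 1

P1: D(K, 99) = 24.
P2: D(K, 181) = 206.
P3: D(K, 122) = 1.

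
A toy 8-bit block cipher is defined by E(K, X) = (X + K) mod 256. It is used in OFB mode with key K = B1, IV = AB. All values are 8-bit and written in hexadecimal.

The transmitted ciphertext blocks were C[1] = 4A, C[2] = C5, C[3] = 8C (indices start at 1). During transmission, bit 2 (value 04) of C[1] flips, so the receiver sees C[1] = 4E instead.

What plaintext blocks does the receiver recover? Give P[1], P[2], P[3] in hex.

OFB decryption: S_i = E(K, S_{i−1}) with S_{0} = IV; P_i = C_i ⊕ S_i.
Only C[1] changed, to 4E. In OFB, a change in C_i flips the same bit in P_i only; the keystream is unaffected. Decrypting the received ciphertext:
P[1]: S = E(K, AB) = 5C; 4E ⊕ 5C = 12.
P[2]: S = E(K, 5C) = 0D; C5 ⊕ 0D = C8.
P[3]: S = E(K, 0D) = BE; 8C ⊕ BE = 32.
Blocks that differ from the original plaintext: P[1].

P[1] = 12, P[2] = C8, P[3] = 32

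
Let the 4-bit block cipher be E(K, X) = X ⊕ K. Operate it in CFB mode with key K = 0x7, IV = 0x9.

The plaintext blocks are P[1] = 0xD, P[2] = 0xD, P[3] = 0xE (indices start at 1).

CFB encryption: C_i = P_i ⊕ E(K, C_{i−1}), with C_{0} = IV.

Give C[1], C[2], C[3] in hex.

C[1]: E(K, 0x9) = 0xE; 0xD ⊕ 0xE = 0x3.
C[2]: E(K, 0x3) = 0x4; 0xD ⊕ 0x4 = 0x9.
C[3]: E(K, 0x9) = 0xE; 0xE ⊕ 0xE = 0x0.

C[1] = 0x3, C[2] = 0x9, C[3] = 0x0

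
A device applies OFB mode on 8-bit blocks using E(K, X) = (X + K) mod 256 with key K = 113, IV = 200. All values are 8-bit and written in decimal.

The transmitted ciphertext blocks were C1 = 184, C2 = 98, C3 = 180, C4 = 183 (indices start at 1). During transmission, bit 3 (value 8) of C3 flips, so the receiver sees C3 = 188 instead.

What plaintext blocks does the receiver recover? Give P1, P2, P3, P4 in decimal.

OFB decryption: S_i = E(K, S_{i−1}) with S_{0} = IV; P_i = C_i ⊕ S_i.
Only C3 changed, to 188. In OFB, a change in C_i flips the same bit in P_i only; the keystream is unaffected. Decrypting the received ciphertext:
P1: S = E(K, 200) = 57; 184 ⊕ 57 = 129.
P2: S = E(K, 57) = 170; 98 ⊕ 170 = 200.
P3: S = E(K, 170) = 27; 188 ⊕ 27 = 167.
P4: S = E(K, 27) = 140; 183 ⊕ 140 = 59.
Blocks that differ from the original plaintext: P3.

P1 = 129, P2 = 200, P3 = 167, P4 = 59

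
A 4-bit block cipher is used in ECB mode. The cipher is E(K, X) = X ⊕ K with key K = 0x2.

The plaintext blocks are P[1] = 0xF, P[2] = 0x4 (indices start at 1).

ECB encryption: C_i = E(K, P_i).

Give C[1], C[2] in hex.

C[1] = 0xD, C[2] = 0x6

C[1]: E(K, 0xF) = 0xD.
C[2]: E(K, 0x4) = 0x6.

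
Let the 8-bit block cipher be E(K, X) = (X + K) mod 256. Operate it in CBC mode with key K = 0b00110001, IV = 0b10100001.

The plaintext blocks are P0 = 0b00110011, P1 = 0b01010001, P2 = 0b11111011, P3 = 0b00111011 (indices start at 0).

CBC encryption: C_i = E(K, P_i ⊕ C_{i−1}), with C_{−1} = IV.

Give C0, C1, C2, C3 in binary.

C0 = 0b11000011, C1 = 0b11000011, C2 = 0b01101001, C3 = 0b10000011

C0: P0 ⊕ 0b10100001 = 0b10010010; E(K, 0b10010010) = 0b11000011.
C1: P1 ⊕ 0b11000011 = 0b10010010; E(K, 0b10010010) = 0b11000011.
C2: P2 ⊕ 0b11000011 = 0b00111000; E(K, 0b00111000) = 0b01101001.
C3: P3 ⊕ 0b01101001 = 0b01010010; E(K, 0b01010010) = 0b10000011.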